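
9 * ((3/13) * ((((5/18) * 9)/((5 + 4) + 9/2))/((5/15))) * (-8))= -120/13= -9.23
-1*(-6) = 6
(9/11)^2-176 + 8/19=-402117/2299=-174.91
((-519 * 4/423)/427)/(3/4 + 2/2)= -2768/421449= -0.01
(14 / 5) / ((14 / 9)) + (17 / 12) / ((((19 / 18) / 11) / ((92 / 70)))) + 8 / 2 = 3352 / 133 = 25.20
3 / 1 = 3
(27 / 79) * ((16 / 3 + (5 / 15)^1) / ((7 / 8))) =2.21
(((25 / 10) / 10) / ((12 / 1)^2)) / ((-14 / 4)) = -1 / 2016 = -0.00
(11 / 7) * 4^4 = 2816 / 7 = 402.29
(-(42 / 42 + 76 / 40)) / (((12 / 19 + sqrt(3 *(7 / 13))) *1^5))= 14326 / 9515-10469 *sqrt(273) / 57090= -1.52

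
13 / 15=0.87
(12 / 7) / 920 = 3 / 1610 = 0.00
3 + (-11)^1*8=-85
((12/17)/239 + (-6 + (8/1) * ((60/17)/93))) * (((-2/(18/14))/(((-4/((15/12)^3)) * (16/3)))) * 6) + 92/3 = 4991688487/193463808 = 25.80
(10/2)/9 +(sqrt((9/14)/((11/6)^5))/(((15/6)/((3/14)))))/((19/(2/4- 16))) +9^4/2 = 3281.04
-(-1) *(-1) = -1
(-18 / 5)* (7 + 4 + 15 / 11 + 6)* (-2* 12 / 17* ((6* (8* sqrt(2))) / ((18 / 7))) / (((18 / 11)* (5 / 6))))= 542976* sqrt(2) / 425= 1806.79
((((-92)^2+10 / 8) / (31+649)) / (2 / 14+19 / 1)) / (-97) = -237027 / 35354560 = -0.01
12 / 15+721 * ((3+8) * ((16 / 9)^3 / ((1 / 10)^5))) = 16242688002916 / 3645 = 4456155830.70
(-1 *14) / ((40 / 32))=-56 / 5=-11.20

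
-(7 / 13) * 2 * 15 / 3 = -70 / 13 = -5.38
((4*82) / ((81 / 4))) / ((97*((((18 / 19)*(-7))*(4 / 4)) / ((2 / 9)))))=-0.01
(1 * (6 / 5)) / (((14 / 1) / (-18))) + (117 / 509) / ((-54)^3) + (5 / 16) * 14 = 2.83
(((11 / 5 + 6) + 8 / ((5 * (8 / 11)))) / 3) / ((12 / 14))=182 / 45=4.04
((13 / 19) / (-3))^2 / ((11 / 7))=1183 / 35739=0.03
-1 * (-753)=753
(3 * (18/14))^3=19683/343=57.38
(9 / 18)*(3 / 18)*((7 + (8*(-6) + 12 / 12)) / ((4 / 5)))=-25 / 6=-4.17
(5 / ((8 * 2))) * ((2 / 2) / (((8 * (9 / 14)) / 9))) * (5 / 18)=175 / 1152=0.15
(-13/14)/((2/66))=-429/14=-30.64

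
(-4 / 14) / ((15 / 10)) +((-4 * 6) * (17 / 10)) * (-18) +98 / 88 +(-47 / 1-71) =2852033 / 4620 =617.32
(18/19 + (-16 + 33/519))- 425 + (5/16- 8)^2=-320509441/841472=-380.89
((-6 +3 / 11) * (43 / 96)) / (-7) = 129 / 352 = 0.37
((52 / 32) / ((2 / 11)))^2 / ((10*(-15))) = -0.53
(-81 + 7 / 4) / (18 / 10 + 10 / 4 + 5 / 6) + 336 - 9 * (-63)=273369 / 308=887.56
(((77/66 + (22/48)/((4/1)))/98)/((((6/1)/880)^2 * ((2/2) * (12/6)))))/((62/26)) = 1612325/27342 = 58.97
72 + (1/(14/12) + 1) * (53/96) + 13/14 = 49697/672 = 73.95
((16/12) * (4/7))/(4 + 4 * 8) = 0.02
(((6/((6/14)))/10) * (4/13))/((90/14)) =196/2925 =0.07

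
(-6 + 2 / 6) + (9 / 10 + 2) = -83 / 30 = -2.77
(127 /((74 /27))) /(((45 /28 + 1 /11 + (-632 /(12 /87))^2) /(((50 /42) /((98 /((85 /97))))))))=1781175 /75812217629561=0.00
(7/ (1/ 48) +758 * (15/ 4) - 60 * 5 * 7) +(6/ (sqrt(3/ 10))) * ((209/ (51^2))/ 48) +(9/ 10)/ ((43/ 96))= 209 * sqrt(30)/ 62424 +464619/ 430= 1080.53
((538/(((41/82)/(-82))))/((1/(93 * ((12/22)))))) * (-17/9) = 92996528/11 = 8454229.82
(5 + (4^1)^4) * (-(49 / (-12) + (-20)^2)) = -413337 / 4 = -103334.25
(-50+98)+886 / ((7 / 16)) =14512 / 7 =2073.14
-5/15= -1/3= -0.33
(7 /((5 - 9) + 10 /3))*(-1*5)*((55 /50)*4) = 231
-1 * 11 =-11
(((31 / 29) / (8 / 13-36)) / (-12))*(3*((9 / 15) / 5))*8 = 1209 / 166750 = 0.01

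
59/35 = 1.69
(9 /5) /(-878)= -9 /4390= -0.00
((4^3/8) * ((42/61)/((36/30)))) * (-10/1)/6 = -1400/183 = -7.65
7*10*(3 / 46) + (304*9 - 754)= 45691 / 23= 1986.57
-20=-20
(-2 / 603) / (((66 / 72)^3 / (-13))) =4992 / 89177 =0.06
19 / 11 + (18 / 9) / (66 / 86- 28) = 21303 / 12881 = 1.65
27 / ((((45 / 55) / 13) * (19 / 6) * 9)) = 286 / 19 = 15.05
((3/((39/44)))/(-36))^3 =-1331/1601613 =-0.00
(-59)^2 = 3481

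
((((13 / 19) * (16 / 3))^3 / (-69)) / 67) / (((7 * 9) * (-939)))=8998912 / 50647102217523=0.00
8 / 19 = 0.42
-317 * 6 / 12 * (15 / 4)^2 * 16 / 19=-71325 / 38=-1876.97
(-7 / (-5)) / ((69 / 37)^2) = 9583 / 23805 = 0.40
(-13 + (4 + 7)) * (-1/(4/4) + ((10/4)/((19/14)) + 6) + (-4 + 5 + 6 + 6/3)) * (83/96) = -24983/912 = -27.39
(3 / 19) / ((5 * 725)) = 3 / 68875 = 0.00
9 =9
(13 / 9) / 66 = 13 / 594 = 0.02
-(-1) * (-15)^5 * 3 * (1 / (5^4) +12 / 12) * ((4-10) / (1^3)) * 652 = 8926284240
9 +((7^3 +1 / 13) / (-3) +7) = -3836 / 39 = -98.36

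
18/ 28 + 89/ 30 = 379/ 105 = 3.61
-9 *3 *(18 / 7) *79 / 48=-6399 / 56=-114.27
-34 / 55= -0.62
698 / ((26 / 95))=33155 / 13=2550.38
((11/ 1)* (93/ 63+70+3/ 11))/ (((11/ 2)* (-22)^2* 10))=0.03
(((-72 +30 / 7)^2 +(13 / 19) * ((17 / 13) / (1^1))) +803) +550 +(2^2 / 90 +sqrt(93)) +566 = 6514.81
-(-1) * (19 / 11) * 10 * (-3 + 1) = -380 / 11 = -34.55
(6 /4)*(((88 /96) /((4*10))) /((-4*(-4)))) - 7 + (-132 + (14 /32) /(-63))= -6405341 /46080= -139.00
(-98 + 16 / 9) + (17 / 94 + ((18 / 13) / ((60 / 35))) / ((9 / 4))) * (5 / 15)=-352091 / 3666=-96.04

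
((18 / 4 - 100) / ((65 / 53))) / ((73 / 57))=-577011 / 9490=-60.80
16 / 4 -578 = -574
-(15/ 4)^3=-3375/ 64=-52.73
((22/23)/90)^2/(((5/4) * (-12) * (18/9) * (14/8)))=-242/112478625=-0.00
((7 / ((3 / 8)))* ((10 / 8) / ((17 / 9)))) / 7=30 / 17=1.76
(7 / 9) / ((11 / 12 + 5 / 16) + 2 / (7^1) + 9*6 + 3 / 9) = 784 / 56295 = 0.01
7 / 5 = 1.40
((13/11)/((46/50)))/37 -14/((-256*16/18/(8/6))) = 279781/2396416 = 0.12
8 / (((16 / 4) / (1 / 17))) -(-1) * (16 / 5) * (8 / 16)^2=78 / 85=0.92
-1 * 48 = -48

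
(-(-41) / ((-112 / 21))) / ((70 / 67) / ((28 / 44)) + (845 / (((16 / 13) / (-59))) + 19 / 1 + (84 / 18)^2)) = 0.00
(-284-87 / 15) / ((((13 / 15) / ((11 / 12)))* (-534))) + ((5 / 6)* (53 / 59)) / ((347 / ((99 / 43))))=0.58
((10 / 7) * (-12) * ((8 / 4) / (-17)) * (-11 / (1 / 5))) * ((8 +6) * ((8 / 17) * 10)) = -2112000 / 289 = -7307.96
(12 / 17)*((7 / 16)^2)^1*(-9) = -1323 / 1088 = -1.22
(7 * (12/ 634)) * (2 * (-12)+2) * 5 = -4620/ 317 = -14.57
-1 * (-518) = 518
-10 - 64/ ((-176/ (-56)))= -334/ 11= -30.36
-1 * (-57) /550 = 0.10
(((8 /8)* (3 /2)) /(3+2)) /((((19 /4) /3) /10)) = 1.89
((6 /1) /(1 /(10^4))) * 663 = 39780000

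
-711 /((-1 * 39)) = 237 /13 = 18.23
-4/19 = -0.21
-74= -74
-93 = -93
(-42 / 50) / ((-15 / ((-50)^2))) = 140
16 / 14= 1.14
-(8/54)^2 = -16/729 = -0.02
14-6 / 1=8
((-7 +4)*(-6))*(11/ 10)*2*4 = 792/ 5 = 158.40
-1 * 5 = -5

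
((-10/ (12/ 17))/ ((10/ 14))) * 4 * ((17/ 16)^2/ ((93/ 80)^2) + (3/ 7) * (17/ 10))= -16096433/ 129735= -124.07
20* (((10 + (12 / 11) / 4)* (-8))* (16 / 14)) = -144640 / 77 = -1878.44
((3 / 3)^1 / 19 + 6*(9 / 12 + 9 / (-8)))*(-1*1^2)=167 / 76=2.20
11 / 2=5.50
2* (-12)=-24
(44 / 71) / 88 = 1 / 142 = 0.01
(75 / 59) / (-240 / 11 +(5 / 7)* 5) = -1155 / 16579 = -0.07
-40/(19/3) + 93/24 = -371/152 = -2.44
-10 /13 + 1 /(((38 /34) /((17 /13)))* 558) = -105731 /137826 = -0.77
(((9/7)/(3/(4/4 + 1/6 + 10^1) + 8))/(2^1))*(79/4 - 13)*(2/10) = 16281/155120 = 0.10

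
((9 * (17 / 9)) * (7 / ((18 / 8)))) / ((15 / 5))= 476 / 27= 17.63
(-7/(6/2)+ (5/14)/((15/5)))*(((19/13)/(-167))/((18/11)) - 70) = 84805739/547092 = 155.01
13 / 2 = 6.50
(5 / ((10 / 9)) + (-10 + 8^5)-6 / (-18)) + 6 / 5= 982921 / 30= 32764.03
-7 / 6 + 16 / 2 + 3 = 59 / 6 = 9.83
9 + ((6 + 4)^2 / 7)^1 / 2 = 113 / 7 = 16.14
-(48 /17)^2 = -2304 /289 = -7.97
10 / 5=2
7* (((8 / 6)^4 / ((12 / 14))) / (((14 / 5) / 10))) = 22400 / 243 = 92.18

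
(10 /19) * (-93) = -48.95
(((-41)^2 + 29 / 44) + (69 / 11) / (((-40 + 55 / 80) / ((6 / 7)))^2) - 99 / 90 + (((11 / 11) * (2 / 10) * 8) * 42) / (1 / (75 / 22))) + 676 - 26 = 2559.65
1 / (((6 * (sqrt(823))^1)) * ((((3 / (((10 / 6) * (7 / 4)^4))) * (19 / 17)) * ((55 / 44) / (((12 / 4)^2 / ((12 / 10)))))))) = 204085 * sqrt(823) / 36027648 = 0.16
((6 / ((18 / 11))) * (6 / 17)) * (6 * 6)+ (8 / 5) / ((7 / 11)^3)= 1539296 / 29155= 52.80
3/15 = 0.20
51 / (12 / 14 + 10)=357 / 76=4.70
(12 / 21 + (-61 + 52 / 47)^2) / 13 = 55478411 / 201019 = 275.99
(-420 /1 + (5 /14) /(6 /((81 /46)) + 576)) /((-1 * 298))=91986585 /65266768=1.41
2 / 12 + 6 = 37 / 6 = 6.17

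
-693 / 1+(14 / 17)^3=-3401965 / 4913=-692.44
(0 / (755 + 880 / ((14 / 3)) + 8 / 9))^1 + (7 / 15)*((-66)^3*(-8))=5366592 / 5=1073318.40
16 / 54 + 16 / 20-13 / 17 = 0.33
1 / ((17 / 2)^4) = 16 / 83521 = 0.00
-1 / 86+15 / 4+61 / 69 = 54859 / 11868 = 4.62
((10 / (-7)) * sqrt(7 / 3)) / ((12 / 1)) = -5 * sqrt(21) / 126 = -0.18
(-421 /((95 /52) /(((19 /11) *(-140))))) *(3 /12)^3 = 38311 /44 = 870.70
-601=-601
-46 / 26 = -23 / 13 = -1.77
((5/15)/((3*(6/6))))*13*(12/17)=52/51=1.02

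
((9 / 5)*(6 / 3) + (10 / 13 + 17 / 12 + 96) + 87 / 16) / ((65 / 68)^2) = 96681193 / 823875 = 117.35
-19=-19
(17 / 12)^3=4913 / 1728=2.84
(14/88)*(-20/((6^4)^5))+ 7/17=281524199884848557/683701628291776512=0.41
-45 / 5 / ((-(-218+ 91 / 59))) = -59 / 1419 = -0.04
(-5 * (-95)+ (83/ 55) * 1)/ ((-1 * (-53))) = 26208/ 2915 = 8.99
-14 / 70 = -1 / 5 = -0.20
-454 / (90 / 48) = -3632 / 15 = -242.13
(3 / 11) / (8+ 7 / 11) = 3 / 95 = 0.03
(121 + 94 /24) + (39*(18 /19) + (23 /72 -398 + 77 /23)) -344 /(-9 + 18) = -8517019 /31464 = -270.69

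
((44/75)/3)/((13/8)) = 352/2925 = 0.12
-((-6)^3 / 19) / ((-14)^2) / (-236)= -27 / 109858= -0.00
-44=-44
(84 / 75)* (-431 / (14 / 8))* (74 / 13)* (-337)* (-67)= -11522154016 / 325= -35452781.59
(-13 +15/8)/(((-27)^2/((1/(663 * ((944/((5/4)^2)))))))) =-2225/58401368064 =-0.00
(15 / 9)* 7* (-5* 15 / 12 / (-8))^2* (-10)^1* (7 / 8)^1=-765625 / 12288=-62.31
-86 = -86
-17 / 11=-1.55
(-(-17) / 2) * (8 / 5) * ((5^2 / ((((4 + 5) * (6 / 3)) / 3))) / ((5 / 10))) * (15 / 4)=425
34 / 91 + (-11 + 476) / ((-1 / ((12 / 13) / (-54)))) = 2272 / 273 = 8.32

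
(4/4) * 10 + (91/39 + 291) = 910/3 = 303.33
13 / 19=0.68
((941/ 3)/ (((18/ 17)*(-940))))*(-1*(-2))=-15997/ 25380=-0.63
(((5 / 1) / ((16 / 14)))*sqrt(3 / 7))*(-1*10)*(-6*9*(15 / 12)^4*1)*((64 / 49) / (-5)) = -84375*sqrt(21) / 392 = -986.36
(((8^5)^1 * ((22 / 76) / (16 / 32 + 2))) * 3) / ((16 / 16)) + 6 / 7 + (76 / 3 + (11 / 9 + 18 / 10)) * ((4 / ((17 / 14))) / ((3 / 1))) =696824710 / 61047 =11414.56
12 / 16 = 3 / 4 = 0.75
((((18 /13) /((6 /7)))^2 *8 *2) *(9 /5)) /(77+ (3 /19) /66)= 8848224 /9066005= 0.98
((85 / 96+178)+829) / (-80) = -96757 / 7680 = -12.60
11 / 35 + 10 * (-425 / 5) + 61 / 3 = -87082 / 105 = -829.35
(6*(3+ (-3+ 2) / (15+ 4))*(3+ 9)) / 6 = 672 / 19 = 35.37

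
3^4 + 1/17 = 1378/17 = 81.06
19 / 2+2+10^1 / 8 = 51 / 4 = 12.75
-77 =-77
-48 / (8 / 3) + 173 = 155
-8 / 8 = -1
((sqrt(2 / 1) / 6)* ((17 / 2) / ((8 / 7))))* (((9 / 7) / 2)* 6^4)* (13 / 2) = 53703* sqrt(2) / 8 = 9493.44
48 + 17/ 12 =593/ 12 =49.42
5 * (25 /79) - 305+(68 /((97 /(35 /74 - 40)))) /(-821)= -70621402380 /232778951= -303.38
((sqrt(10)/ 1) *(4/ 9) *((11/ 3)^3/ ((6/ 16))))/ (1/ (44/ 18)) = 937024 *sqrt(10)/ 6561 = 451.63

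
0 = 0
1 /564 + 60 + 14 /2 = 37789 /564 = 67.00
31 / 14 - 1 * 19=-235 / 14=-16.79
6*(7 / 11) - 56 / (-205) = 4.09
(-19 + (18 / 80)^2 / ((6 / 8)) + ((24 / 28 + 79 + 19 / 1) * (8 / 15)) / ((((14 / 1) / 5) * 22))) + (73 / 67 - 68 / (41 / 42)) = -153948363127 / 1776759600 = -86.65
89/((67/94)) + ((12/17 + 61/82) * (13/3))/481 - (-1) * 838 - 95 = 8997453305/10367178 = 867.88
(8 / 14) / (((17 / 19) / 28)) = 304 / 17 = 17.88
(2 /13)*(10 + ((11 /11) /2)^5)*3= 4.63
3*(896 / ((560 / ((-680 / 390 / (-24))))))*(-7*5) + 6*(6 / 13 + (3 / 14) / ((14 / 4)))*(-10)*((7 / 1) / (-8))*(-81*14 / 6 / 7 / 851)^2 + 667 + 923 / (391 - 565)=100648930861 / 154959441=649.52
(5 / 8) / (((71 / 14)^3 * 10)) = 343 / 715822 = 0.00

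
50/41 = 1.22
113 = 113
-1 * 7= -7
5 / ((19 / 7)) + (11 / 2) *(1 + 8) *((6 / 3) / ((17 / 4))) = 8119 / 323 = 25.14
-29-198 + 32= -195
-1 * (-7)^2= -49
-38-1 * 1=-39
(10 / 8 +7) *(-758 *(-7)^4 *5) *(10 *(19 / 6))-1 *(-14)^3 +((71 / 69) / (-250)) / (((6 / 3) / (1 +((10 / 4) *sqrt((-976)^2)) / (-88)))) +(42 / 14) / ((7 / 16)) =-526278636455886 / 221375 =-2377317386.59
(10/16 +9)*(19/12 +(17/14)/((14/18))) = 20339/672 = 30.27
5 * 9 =45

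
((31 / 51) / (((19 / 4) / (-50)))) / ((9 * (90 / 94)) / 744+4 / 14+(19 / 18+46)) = -60704448 / 449261023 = -0.14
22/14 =11/7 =1.57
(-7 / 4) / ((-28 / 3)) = 3 / 16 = 0.19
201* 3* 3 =1809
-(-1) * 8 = 8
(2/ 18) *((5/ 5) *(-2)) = -2/ 9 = -0.22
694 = 694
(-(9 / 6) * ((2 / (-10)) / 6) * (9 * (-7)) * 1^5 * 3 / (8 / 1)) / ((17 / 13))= -2457 / 2720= -0.90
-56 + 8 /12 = -166 /3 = -55.33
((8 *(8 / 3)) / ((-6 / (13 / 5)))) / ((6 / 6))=-416 / 45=-9.24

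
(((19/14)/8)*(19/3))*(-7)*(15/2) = -56.41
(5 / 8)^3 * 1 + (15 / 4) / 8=365 / 512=0.71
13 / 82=0.16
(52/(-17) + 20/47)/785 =-2104/627215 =-0.00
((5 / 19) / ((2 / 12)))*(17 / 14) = 255 / 133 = 1.92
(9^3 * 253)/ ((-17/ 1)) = -184437/ 17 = -10849.24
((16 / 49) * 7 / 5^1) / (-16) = -1 / 35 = -0.03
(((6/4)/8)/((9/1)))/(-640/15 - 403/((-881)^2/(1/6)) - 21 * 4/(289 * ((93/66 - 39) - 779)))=-4029738653485/8252852652389176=-0.00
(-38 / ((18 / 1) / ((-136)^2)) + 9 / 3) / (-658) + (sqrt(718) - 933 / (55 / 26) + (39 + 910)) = sqrt(718) + 184769749 / 325710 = 594.08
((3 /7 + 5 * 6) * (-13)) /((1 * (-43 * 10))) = 2769 /3010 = 0.92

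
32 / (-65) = -32 / 65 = -0.49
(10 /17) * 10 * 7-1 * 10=530 /17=31.18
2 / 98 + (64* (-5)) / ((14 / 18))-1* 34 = -21825 / 49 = -445.41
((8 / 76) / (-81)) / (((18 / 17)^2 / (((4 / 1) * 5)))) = -2890 / 124659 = -0.02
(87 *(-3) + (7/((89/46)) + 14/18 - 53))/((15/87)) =-7191797/4005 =-1795.70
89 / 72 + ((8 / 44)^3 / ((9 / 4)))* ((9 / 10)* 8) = 601511 / 479160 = 1.26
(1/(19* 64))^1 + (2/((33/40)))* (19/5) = 369697/40128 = 9.21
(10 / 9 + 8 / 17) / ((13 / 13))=242 / 153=1.58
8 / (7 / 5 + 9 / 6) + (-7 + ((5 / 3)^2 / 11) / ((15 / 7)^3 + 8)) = -2560772 / 605781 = -4.23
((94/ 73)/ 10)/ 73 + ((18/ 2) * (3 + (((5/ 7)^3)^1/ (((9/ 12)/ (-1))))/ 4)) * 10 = 259.07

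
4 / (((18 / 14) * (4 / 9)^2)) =63 / 4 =15.75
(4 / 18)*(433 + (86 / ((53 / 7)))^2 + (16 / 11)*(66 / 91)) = 287862910 / 2300571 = 125.13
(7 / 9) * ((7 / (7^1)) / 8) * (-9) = -7 / 8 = -0.88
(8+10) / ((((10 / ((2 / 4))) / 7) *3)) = 21 / 10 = 2.10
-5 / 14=-0.36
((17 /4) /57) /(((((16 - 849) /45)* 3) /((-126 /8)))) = 45 /2128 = 0.02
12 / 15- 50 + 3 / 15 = -49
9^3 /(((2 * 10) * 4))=729 /80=9.11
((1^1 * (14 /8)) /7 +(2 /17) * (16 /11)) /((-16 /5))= -1575 /11968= -0.13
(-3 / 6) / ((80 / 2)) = -1 / 80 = -0.01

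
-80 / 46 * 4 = -160 / 23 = -6.96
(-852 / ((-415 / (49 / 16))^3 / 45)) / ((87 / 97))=7292237967 / 424494668800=0.02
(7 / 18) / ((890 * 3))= 0.00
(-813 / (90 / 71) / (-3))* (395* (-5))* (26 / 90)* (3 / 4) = -19760507 / 216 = -91483.83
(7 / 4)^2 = 49 / 16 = 3.06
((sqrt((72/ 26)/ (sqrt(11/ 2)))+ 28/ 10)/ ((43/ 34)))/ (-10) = -0.31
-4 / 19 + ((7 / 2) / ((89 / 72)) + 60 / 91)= 504772 / 153881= 3.28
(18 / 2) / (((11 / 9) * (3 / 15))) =405 / 11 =36.82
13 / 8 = 1.62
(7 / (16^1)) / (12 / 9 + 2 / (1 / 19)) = 21 / 1888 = 0.01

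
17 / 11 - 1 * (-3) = 50 / 11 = 4.55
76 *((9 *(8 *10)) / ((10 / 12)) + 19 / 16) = 65754.25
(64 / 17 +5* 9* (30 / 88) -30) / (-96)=8149 / 71808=0.11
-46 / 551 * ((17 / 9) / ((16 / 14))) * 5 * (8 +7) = -68425 / 6612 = -10.35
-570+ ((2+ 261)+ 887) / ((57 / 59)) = 35360 / 57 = 620.35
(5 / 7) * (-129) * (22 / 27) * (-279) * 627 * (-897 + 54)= -77502899430 / 7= -11071842775.71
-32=-32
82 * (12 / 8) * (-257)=-31611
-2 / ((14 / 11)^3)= -1331 / 1372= -0.97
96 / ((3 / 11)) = 352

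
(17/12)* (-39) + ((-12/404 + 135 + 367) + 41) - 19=189363/404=468.72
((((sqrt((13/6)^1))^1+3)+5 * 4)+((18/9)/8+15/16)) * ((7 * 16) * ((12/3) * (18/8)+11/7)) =592 * sqrt(78)/3+28638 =30380.80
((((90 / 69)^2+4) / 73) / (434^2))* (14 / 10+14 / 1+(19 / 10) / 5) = 297453 / 45460897825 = 0.00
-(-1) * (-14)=-14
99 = 99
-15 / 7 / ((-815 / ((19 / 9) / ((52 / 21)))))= 0.00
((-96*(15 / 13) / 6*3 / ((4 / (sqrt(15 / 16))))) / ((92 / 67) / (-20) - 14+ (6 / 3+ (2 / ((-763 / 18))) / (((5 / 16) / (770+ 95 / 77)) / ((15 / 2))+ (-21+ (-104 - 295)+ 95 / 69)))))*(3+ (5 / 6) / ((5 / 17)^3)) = 11286712326336083301*sqrt(15) / 1100618060457350786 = 39.72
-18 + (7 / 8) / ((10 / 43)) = -1139 / 80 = -14.24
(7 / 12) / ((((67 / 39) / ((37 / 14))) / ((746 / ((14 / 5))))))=897065 / 3752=239.09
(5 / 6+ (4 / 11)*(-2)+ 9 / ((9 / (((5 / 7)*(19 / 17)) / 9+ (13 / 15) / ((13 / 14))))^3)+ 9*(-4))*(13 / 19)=-127641266416204463 / 5199238335579750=-24.55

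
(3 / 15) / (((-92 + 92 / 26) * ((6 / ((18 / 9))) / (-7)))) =91 / 17250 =0.01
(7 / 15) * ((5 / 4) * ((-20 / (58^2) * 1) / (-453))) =35 / 4571676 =0.00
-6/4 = -1.50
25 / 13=1.92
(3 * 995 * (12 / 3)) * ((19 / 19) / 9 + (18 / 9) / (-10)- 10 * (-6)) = 2146016 / 3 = 715338.67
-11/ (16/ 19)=-209/ 16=-13.06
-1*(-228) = 228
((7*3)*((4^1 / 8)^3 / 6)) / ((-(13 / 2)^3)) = -7 / 4394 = -0.00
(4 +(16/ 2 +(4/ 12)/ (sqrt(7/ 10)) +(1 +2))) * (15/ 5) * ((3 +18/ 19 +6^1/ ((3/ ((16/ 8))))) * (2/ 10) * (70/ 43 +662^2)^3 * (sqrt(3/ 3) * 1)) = 1010497143945156943361528 * sqrt(70)/ 52872155 +9094474295506412490253752/ 1510633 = 6180210093864758544.94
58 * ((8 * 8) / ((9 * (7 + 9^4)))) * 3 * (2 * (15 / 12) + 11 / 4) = 812 / 821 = 0.99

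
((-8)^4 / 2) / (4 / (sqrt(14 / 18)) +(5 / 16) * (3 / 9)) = -3440640 / 331601 +56623104 * sqrt(7) / 331601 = 441.40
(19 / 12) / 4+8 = 403 / 48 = 8.40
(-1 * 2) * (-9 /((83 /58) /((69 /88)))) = 18009 /1826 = 9.86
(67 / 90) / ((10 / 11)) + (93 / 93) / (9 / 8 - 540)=352223 / 431100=0.82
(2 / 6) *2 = 2 / 3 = 0.67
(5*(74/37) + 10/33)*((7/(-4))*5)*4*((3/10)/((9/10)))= -11900/99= -120.20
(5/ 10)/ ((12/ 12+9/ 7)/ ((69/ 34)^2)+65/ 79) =2632833/ 7254878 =0.36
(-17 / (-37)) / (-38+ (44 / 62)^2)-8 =-10682401 / 1333258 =-8.01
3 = 3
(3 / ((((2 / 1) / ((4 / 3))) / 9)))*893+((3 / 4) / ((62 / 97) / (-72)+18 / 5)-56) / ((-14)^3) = 2765560016417 / 172051544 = 16074.02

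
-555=-555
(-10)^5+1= -99999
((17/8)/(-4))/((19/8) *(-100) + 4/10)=85/37936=0.00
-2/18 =-1/9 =-0.11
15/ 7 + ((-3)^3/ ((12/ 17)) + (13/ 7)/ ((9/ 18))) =-32.39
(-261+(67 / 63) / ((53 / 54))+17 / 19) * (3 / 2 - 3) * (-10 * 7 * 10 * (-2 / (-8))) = -68469150 / 1007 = -67993.20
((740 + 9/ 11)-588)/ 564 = 1681/ 6204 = 0.27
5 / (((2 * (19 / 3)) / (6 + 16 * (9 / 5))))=261 / 19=13.74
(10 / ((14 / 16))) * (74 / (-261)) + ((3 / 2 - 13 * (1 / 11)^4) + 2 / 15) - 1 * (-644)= 171834166451 / 267491070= 642.39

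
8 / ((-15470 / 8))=-32 / 7735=-0.00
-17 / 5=-3.40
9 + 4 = 13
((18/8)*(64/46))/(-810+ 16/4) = -36/9269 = -0.00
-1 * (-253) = 253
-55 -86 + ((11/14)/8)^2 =-1768583/12544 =-140.99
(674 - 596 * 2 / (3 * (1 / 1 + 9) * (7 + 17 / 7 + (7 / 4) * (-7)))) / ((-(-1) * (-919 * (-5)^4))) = -815378 / 680634375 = -0.00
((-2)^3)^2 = 64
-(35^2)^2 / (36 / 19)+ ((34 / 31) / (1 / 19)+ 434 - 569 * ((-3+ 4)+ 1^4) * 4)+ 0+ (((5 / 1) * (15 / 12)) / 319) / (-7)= -495971942689 / 623007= -796093.69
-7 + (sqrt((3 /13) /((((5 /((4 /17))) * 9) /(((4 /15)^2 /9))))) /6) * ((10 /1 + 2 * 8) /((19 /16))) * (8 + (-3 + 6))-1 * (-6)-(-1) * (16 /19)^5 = -1427523 /2476099 + 1408 * sqrt(3315) /654075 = -0.45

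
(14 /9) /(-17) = -14 /153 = -0.09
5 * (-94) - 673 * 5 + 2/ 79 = -302963/ 79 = -3834.97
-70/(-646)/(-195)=-7/12597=-0.00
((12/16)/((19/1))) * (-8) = -6/19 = -0.32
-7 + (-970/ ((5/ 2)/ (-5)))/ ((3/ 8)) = 15499/ 3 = 5166.33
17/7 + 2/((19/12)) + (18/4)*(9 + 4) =16543/266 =62.19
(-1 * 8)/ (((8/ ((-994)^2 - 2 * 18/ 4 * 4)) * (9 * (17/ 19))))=-18772000/ 153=-122692.81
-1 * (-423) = 423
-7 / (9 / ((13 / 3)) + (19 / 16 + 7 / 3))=-624 / 499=-1.25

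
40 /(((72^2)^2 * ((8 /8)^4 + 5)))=5 /20155392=0.00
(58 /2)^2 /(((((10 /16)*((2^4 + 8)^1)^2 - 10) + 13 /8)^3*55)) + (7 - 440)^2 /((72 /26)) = 3548093330809727 /52405683660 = 67704.36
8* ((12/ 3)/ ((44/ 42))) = 336/ 11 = 30.55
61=61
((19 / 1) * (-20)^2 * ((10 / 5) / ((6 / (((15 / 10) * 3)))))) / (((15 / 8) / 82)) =498560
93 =93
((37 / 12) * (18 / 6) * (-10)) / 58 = -185 / 116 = -1.59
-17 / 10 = -1.70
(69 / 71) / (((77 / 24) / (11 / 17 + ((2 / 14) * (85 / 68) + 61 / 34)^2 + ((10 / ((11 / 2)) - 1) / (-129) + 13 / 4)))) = 172642935915 / 73237604902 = 2.36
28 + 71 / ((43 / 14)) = 2198 / 43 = 51.12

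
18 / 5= 3.60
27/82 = 0.33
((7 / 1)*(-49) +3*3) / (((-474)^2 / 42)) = -0.06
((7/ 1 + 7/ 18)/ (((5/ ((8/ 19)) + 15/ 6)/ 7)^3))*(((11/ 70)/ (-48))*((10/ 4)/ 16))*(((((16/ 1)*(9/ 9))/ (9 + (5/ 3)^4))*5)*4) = -1720488/ 205926475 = -0.01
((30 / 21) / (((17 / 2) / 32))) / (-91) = -640 / 10829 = -0.06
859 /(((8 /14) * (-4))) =-6013 /16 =-375.81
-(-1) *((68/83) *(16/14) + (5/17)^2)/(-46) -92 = -30902723/335818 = -92.02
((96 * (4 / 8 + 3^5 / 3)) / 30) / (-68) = -326 / 85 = -3.84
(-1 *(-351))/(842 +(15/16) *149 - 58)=5616/14779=0.38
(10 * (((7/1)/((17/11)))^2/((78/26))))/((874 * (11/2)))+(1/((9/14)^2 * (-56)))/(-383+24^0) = 112068971/7815516012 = 0.01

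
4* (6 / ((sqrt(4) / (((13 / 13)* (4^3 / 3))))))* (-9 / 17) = -2304 / 17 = -135.53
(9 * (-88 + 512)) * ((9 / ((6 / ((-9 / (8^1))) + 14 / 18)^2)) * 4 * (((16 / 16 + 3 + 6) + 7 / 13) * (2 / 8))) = 17439.96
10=10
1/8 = 0.12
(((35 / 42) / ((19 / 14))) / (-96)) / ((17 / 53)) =-1855 / 93024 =-0.02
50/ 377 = 0.13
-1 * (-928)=928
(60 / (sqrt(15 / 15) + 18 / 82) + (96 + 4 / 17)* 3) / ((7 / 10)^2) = 574440 / 833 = 689.60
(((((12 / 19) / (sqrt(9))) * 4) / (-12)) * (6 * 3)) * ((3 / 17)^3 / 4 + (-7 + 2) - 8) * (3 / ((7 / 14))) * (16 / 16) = 9196164 / 93347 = 98.52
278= 278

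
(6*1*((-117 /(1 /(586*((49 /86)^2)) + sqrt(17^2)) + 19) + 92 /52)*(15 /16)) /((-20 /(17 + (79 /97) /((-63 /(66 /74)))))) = -76824897167353 /1157668040984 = -66.36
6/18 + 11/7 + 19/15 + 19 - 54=-1114/35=-31.83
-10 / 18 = -5 / 9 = -0.56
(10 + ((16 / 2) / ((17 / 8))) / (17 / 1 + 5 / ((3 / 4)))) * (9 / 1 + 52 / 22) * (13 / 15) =3985150 / 39831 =100.05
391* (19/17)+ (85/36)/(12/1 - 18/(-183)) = 11615401/26568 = 437.20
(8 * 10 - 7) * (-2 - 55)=-4161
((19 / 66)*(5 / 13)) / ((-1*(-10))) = 19 / 1716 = 0.01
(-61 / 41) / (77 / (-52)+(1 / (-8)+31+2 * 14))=-6344 / 244729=-0.03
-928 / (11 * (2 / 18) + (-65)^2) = -2088 / 9509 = -0.22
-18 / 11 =-1.64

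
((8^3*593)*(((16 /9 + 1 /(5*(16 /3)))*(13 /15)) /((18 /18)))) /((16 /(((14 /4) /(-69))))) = -70529641 /46575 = -1514.32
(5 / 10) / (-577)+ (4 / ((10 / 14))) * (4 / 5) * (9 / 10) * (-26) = -15122141 / 144250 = -104.83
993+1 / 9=8938 / 9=993.11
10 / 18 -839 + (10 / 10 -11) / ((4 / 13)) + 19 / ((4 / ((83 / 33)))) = -340163 / 396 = -859.00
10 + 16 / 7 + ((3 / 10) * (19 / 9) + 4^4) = 56473 / 210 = 268.92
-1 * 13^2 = -169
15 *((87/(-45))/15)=-29/15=-1.93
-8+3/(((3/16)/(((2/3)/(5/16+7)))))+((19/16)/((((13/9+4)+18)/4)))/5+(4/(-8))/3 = -9875969/1481220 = -6.67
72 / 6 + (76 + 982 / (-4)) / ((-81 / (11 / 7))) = 5779 / 378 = 15.29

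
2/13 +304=3954/13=304.15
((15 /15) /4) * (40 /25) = 2 /5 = 0.40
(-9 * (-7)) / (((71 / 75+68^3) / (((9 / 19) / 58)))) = 42525 / 25987883042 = 0.00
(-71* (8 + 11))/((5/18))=-24282/5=-4856.40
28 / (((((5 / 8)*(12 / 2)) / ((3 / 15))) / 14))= 1568 / 75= 20.91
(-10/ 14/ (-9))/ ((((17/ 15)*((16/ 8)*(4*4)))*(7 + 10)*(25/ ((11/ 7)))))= 11/ 1359456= 0.00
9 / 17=0.53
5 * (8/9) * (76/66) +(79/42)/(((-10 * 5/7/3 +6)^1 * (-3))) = 4.94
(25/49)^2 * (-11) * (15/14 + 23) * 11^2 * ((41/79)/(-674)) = 34106875/5311012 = 6.42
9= 9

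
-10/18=-5/9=-0.56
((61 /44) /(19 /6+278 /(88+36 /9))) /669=23 /68684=0.00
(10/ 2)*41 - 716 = -511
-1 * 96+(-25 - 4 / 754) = -45619 / 377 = -121.01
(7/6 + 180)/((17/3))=1087/34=31.97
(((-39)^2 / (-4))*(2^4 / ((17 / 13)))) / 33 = -26364 / 187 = -140.98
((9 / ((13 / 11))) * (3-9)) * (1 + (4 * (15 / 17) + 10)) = -11286 / 17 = -663.88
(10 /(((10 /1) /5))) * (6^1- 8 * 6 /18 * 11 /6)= 50 /9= 5.56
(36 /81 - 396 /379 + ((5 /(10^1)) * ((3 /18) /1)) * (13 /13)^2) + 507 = 6910453 /13644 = 506.48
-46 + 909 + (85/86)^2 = 6389973/7396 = 863.98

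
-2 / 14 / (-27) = 1 / 189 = 0.01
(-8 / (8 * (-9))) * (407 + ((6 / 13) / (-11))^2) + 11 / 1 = 10347230 / 184041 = 56.22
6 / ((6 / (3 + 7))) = 10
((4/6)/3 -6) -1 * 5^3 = -1177/9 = -130.78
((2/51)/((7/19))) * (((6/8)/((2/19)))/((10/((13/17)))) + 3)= 30533/80920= 0.38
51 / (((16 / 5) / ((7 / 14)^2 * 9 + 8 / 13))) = 37995 / 832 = 45.67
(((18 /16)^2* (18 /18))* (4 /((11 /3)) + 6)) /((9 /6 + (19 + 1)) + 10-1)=3159 /10736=0.29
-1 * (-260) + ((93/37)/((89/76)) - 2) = 856662/3293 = 260.15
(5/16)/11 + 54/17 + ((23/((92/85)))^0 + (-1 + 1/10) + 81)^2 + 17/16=123073627/18700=6581.48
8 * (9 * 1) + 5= 77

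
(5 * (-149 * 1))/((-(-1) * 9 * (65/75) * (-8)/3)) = 35.82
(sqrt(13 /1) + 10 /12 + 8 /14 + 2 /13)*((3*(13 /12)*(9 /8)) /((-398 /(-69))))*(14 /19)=176157 /241984 + 56511*sqrt(13) /120992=2.41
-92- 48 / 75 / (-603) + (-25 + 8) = -1643159 / 15075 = -109.00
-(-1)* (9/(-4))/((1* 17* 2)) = -0.07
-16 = -16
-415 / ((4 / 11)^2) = -50215 / 16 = -3138.44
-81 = -81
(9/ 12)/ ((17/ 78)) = 117/ 34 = 3.44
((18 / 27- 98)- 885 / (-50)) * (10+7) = -40613 / 30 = -1353.77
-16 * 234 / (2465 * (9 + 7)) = -0.09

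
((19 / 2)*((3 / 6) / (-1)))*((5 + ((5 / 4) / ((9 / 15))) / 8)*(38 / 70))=-36461 / 2688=-13.56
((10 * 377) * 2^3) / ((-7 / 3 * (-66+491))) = -18096 / 595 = -30.41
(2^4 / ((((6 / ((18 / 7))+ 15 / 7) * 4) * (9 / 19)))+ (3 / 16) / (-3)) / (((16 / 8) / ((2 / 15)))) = 823 / 6768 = 0.12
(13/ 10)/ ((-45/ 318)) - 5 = -14.19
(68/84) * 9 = 51/7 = 7.29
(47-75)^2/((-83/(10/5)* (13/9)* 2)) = -7056/1079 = -6.54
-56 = -56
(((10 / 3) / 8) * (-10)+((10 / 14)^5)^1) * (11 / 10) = -883135 / 201684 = -4.38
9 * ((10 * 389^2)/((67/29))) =394947810/67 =5894743.43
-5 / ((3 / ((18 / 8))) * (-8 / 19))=285 / 32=8.91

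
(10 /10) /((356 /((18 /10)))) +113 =201149 /1780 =113.01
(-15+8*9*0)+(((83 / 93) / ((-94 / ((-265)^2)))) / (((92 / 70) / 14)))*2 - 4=-1429935502 / 100533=-14223.54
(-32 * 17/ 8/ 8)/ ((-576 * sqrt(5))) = 17 * sqrt(5)/ 5760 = 0.01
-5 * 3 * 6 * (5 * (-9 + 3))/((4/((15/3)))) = 3375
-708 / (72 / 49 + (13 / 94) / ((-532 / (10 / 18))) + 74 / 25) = -55763920800 / 348858721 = -159.85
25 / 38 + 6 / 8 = 107 / 76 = 1.41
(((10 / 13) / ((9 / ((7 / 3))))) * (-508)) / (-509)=35560 / 178659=0.20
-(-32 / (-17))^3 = -6.67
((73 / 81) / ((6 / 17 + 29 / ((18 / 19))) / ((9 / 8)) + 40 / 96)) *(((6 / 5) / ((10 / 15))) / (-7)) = -44676 / 5386325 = -0.01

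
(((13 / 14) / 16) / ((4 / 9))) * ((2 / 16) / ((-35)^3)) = -117 / 307328000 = -0.00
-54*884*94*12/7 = -53846208/7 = -7692315.43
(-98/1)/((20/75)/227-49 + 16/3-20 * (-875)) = -333690/59438819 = -0.01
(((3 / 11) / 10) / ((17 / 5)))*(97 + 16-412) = -897 / 374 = -2.40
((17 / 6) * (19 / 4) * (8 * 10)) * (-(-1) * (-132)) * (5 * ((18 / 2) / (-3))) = 2131800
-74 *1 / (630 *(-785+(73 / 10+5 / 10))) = 37 / 244818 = 0.00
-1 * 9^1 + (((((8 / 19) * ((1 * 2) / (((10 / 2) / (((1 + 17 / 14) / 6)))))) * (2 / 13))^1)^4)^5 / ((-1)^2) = -170595494088145622253945745616950096591700592628149507224156686236879655063294232951407049 / 18955054898682846917105082846327788510189040794432974883321790044391577797031402587890625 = -9.00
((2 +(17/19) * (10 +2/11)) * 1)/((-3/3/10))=-23220/209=-111.10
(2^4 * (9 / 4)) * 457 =16452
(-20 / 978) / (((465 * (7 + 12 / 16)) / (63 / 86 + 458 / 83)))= -178468 / 5031529803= -0.00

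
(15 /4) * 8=30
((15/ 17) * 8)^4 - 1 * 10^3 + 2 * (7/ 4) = 248262647/ 167042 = 1486.23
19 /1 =19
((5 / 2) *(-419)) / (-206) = 2095 / 412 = 5.08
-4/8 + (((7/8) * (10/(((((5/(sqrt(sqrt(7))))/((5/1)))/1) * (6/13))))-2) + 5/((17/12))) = 35/34 + 455 * 7^(1/4)/24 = 31.87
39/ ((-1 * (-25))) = 39/ 25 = 1.56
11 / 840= 0.01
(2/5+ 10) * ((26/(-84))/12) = -169/630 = -0.27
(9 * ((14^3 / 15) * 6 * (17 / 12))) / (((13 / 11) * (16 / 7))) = 1346961 / 260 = 5180.62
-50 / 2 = -25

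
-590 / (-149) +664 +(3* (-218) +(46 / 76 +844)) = 4861195 / 5662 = 858.56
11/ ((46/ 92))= 22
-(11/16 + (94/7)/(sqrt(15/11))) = -94* sqrt(165)/105 - 11/16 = -12.19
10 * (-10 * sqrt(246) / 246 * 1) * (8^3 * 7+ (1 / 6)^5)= -696729625 * sqrt(246) / 478224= -22850.75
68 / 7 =9.71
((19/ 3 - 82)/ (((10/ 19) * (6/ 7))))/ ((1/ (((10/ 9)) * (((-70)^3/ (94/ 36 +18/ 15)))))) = 16772777.78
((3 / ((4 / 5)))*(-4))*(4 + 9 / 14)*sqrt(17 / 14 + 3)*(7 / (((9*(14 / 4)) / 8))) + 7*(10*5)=350 - 1300*sqrt(826) / 147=95.83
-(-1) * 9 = 9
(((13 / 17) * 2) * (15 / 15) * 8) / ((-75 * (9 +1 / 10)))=-32 / 1785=-0.02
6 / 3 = 2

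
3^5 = 243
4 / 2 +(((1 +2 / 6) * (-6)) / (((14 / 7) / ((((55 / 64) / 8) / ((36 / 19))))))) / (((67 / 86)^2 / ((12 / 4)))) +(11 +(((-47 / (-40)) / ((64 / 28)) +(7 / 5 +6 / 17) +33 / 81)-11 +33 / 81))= 522319949 / 131868864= 3.96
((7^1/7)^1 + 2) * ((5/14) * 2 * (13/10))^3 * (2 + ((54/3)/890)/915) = 255592389/53204200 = 4.80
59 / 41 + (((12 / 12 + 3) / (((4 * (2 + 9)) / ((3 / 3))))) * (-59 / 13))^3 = 164107674 / 119892487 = 1.37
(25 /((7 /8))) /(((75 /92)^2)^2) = 64.69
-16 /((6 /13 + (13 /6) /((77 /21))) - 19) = 4576 /5133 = 0.89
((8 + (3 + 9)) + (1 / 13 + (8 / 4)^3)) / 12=365 / 156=2.34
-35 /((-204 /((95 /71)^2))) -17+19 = 2372603 /1028364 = 2.31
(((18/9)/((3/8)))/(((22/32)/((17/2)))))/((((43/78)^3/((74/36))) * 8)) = 88442432/874577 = 101.13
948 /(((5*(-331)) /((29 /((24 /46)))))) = -31.84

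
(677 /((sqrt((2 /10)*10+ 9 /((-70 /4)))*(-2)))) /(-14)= 677*sqrt(455) /728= 19.84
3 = 3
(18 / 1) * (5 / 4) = 22.50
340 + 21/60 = 6807/20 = 340.35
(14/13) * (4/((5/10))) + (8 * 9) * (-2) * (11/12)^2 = -1461/13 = -112.38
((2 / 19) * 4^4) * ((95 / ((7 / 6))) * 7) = 15360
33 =33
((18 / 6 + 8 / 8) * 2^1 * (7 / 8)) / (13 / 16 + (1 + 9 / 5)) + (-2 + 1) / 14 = 7551 / 4046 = 1.87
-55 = -55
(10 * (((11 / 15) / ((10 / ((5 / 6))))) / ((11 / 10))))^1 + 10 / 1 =95 / 9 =10.56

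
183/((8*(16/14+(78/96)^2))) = 13664/1077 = 12.69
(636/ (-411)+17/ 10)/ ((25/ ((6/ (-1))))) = -627/ 17125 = -0.04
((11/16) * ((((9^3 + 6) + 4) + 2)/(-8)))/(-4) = 8151/512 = 15.92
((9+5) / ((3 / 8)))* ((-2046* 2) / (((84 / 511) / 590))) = -1644929440 / 3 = -548309813.33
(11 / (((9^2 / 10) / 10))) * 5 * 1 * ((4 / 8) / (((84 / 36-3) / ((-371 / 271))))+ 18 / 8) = 1628000 / 7317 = 222.50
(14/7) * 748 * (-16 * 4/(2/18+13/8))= -6893568/125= -55148.54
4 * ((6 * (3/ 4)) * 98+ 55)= 1984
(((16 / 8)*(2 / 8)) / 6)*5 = 5 / 12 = 0.42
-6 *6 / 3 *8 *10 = -960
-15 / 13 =-1.15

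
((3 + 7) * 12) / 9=13.33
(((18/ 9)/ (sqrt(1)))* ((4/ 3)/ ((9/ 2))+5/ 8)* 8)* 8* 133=423472/ 27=15684.15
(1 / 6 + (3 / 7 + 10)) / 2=5.30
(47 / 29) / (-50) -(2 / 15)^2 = -131 / 2610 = -0.05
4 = 4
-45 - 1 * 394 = -439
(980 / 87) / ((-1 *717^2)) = -980 / 44725743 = -0.00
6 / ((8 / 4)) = 3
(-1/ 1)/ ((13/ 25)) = -25/ 13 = -1.92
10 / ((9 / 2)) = 20 / 9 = 2.22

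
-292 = -292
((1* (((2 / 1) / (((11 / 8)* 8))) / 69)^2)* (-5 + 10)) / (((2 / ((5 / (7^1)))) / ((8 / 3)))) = 400 / 12097701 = 0.00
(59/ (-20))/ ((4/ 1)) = -59/ 80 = -0.74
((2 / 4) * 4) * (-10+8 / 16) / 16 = -19 / 16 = -1.19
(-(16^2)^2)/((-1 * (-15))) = -65536/15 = -4369.07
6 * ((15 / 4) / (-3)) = -15 / 2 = -7.50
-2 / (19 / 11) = -22 / 19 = -1.16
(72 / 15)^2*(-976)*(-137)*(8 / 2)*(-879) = -270795681792 / 25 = -10831827271.68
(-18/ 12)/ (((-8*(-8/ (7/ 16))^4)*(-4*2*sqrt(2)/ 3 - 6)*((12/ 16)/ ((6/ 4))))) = -3969/ 4294967296 +441*sqrt(2)/ 1073741824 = -0.00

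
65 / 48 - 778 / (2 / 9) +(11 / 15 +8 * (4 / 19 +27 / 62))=-164625237 / 47120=-3493.74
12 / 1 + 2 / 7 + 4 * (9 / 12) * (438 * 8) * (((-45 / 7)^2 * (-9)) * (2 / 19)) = -383150962 / 931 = -411547.76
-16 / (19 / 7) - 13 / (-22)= -2217 / 418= -5.30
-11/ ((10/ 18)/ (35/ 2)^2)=-6063.75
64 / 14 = 32 / 7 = 4.57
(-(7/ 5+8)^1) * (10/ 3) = -94/ 3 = -31.33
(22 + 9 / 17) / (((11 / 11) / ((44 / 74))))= 8426 / 629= 13.40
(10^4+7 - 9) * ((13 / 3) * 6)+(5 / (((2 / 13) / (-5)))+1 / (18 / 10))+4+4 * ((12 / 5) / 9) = 23381201 / 90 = 259791.12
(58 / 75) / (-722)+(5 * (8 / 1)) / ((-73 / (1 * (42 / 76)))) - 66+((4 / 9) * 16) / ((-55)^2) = -47568725429 / 717460425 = -66.30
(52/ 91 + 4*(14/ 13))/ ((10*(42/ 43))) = 1591/ 3185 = 0.50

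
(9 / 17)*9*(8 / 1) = 648 / 17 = 38.12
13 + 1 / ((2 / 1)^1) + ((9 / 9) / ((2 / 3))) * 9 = 27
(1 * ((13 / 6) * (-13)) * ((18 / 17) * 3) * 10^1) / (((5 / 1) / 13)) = -39546 / 17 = -2326.24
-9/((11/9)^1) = -81/11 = -7.36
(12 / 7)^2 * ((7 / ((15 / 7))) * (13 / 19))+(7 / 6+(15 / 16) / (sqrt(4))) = 8.20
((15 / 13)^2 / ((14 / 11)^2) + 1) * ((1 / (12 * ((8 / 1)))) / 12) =60349 / 38158848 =0.00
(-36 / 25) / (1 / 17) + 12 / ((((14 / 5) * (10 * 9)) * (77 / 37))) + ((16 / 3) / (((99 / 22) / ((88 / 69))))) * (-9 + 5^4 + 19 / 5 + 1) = 22942658821 / 25103925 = 913.91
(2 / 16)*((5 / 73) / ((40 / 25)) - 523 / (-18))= 152941 / 42048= 3.64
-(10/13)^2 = -100/169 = -0.59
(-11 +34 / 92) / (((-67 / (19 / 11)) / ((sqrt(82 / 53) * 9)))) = 83619 * sqrt(4346) / 1796806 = 3.07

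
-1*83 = -83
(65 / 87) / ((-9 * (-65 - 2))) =0.00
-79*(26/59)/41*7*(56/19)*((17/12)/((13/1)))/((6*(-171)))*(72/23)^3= 606477312/10624942253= 0.06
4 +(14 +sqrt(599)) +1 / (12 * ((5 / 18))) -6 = 36.77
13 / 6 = 2.17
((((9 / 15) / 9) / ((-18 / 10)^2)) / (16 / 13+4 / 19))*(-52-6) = -0.83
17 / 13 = 1.31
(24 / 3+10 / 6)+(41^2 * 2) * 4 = 40373 / 3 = 13457.67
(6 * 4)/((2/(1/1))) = 12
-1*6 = -6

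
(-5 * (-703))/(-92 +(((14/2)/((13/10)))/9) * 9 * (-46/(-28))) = -45695/1081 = -42.27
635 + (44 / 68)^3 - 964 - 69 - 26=-2081781 / 4913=-423.73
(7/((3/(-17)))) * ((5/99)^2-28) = 32653957/29403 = 1110.57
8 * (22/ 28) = 44/ 7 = 6.29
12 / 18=2 / 3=0.67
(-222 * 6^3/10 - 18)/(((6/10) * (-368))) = 4011/184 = 21.80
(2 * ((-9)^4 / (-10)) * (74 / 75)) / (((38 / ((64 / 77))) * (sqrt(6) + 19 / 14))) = 10357632 / 1120625 -145006848 * sqrt(6) / 21291875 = -7.44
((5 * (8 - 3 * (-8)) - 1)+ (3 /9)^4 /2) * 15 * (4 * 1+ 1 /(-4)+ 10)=32795.02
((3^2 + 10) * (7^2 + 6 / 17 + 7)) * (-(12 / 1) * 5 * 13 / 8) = -104393.82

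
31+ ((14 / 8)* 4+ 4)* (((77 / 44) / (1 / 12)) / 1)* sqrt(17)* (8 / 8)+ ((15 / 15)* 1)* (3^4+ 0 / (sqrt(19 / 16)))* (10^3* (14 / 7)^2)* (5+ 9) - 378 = 231* sqrt(17)+ 4535653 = 4536605.44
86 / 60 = 43 / 30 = 1.43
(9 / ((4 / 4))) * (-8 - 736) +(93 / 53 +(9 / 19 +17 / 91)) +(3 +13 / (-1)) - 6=-614846221 / 91637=-6709.58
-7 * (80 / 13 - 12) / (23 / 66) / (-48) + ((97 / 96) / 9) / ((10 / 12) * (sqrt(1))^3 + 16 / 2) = -5553805 / 2281968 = -2.43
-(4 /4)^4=-1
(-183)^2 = 33489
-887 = -887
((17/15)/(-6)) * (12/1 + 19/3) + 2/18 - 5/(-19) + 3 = -91/1026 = -0.09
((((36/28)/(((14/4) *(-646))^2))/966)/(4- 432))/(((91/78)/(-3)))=27/17261035659532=0.00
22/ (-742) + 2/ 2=360/ 371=0.97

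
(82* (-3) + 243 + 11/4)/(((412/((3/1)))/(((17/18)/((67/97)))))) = -1649/662496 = -0.00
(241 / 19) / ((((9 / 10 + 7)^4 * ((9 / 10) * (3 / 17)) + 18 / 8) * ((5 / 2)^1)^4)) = 10488320 / 20054066553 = 0.00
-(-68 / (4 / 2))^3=39304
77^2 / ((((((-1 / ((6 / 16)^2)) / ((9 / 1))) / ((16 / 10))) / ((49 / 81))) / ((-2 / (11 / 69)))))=91117.95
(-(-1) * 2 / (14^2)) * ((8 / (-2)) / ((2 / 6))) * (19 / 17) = -114 / 833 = -0.14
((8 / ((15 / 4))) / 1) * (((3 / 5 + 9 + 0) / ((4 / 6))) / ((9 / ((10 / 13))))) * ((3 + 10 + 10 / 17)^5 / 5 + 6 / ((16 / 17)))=243282.30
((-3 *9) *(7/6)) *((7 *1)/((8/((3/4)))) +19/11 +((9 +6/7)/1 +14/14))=-293625/704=-417.08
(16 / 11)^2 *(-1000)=-256000 / 121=-2115.70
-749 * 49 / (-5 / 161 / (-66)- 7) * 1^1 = 389984826 / 74377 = 5243.35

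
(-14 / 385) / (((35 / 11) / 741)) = -1482 / 175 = -8.47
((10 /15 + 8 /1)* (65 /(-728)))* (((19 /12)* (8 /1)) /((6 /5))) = -6175 /756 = -8.17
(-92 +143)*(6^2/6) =306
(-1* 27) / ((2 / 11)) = -297 / 2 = -148.50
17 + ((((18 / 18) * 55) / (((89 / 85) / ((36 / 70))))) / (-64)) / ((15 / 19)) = 328253 / 19936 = 16.47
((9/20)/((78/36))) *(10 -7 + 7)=27/13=2.08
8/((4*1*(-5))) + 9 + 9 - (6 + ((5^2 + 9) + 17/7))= -869/35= -24.83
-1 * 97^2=-9409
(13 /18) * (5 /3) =65 /54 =1.20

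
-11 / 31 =-0.35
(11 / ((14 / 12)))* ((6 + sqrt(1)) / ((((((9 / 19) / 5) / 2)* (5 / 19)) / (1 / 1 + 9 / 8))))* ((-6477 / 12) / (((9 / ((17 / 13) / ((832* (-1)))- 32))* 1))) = 50447475540077 / 2336256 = 21593299.51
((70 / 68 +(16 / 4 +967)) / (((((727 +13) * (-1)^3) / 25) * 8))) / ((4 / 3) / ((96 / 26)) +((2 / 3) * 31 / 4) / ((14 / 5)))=-10410435 / 5595584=-1.86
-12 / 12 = -1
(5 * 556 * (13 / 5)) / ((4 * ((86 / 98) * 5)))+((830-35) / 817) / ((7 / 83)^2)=109817308 / 200165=548.63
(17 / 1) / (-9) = -17 / 9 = -1.89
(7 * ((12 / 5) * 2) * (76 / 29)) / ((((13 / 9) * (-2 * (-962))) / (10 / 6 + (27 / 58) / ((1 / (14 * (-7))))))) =-36618624 / 26293865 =-1.39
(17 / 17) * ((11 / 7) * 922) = 1448.86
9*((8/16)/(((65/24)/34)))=3672/65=56.49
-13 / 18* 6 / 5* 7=-91 / 15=-6.07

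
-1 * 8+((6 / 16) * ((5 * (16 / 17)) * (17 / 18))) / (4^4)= -6139 / 768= -7.99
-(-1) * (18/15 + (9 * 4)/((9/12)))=246/5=49.20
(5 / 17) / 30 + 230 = 23461 / 102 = 230.01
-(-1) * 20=20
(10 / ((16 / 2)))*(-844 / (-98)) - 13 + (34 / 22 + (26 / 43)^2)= -645079 / 1993222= -0.32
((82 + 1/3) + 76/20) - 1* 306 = -3298/15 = -219.87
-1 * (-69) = 69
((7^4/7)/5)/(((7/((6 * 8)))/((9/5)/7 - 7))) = -79296/25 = -3171.84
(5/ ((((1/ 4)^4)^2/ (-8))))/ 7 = -2621440/ 7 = -374491.43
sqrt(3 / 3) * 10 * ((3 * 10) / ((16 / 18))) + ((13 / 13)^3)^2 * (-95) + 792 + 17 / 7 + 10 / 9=130793 / 126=1038.04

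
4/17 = 0.24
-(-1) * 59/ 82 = 59/ 82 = 0.72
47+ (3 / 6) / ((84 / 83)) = 7979 / 168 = 47.49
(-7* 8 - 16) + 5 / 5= -71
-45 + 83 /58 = -43.57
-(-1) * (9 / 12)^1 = 0.75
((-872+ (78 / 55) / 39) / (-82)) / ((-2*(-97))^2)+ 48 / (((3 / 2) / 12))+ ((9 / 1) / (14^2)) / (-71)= 56689842659883 / 147629938610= 384.00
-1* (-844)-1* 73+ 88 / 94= 36281 / 47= 771.94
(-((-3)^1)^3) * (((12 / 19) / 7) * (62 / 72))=279 / 133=2.10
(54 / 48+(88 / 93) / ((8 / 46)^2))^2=581436769 / 553536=1050.40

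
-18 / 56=-9 / 28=-0.32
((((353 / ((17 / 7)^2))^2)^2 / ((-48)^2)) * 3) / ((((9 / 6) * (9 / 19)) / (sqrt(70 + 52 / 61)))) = 1700735365460041939 * sqrt(263642) / 4411803842045568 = 197937.39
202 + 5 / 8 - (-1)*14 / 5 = 8217 / 40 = 205.42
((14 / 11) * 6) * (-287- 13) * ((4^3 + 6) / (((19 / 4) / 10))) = -70560000 / 209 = -337607.66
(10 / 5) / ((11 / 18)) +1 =47 / 11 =4.27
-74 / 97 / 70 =-37 / 3395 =-0.01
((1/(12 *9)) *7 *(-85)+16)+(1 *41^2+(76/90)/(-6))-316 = 27507/20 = 1375.35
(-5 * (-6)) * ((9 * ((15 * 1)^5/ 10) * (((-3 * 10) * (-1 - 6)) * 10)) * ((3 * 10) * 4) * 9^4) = 33899292787500000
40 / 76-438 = -8312 / 19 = -437.47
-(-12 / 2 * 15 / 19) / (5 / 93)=1674 / 19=88.11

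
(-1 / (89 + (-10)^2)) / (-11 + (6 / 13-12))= 13 / 55377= 0.00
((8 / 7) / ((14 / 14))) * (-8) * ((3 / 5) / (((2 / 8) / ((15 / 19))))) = -17.32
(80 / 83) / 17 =80 / 1411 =0.06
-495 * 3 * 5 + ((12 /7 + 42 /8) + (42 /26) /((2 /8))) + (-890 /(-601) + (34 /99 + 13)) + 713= -144754221935 /21657636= -6683.75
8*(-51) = -408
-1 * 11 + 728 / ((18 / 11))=3905 / 9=433.89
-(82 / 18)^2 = -1681 / 81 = -20.75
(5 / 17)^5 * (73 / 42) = 228125 / 59633994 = 0.00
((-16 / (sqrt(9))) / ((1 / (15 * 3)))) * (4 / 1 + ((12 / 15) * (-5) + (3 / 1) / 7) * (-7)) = -6960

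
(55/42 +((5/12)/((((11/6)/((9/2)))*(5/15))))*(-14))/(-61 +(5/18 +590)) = -57720/733579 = -0.08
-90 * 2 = -180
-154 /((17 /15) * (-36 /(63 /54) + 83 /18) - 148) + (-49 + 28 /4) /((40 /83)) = -579720477 /6718780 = -86.28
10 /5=2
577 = 577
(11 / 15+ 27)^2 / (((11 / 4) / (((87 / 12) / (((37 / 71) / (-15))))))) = -356322304 / 6105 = -58365.65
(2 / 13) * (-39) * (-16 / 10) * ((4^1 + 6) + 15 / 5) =624 / 5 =124.80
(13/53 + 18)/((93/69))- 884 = -1430171/1643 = -870.46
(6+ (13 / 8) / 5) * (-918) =-116127 / 20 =-5806.35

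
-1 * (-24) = 24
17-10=7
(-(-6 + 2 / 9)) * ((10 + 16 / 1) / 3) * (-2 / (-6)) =16.69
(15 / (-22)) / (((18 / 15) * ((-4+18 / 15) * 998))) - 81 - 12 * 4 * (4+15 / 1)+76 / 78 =-23784754277 / 23975952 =-992.03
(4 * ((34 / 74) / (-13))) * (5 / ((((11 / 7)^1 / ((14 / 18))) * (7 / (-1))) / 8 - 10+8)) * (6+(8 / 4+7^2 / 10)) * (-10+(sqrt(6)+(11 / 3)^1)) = -1555568 / 101491+245616 * sqrt(6) / 101491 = -9.40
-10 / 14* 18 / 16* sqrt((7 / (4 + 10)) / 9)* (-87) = 1305* sqrt(2) / 112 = 16.48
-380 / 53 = -7.17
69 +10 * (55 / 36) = 1517 / 18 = 84.28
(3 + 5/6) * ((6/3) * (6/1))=46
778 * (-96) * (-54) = 4033152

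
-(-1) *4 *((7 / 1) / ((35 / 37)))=148 / 5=29.60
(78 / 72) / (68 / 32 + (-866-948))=-2 / 3345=-0.00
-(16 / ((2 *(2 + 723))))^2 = -64 / 525625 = -0.00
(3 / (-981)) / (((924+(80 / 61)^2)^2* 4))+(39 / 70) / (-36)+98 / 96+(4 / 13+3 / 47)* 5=950193461052934449059 / 331891096338156089280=2.86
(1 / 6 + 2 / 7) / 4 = 19 / 168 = 0.11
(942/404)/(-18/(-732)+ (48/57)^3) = 197065929/52549189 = 3.75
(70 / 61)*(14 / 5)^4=537824 / 7625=70.53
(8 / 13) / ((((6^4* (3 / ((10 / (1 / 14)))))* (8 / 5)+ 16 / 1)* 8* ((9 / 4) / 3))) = 175 / 103116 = 0.00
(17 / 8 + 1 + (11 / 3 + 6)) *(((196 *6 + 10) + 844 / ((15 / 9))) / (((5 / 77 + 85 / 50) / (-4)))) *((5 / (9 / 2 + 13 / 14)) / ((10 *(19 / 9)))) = -700116263 / 327066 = -2140.60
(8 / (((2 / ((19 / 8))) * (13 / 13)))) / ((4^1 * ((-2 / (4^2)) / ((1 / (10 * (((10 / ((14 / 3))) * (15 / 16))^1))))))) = -1064 / 1125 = -0.95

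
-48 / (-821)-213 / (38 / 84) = -7343754 / 15599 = -470.78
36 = 36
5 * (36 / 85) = 36 / 17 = 2.12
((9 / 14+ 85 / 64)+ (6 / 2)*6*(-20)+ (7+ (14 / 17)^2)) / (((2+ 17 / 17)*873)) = -1680023 / 12558784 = -0.13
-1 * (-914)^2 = -835396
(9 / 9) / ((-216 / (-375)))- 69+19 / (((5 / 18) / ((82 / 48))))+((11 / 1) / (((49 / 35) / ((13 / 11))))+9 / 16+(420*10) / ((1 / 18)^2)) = 6858731549 / 5040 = 1360859.43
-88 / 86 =-44 / 43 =-1.02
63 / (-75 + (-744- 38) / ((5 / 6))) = -0.06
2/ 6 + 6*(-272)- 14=-4937/ 3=-1645.67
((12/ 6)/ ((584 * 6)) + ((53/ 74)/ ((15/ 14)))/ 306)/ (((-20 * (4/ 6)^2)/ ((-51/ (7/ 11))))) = 1503007/ 60502400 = 0.02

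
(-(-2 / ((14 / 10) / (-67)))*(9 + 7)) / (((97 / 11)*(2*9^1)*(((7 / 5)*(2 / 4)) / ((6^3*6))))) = -84902400 / 4753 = -17862.91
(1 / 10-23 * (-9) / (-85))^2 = 157609 / 28900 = 5.45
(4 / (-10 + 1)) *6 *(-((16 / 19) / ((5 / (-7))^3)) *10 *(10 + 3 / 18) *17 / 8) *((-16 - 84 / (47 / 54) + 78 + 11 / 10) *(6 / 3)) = 89366652368 / 1004625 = 88955.23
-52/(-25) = 52/25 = 2.08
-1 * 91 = -91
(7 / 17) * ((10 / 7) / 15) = 2 / 51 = 0.04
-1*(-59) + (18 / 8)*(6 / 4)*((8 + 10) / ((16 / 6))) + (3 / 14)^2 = 128305 / 1568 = 81.83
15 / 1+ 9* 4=51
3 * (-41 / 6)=-20.50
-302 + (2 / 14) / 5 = -10569 / 35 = -301.97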